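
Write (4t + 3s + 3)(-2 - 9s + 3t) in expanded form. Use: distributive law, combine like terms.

(4t + 3s + 3)(-2 - 9s + 3t)
= -8t - 36st + 12t² - 6s - 27s² + 9st - 6 - 27s + 9t    [distributive law]
= t - 27st + 12t² - 33s - 27s² - 6    [combine like terms]

t - 27st + 12t² - 33s - 27s² - 6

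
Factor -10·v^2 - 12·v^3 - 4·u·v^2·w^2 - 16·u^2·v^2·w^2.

-10·v^2 - 12·v^3 - 4·u·v^2·w^2 - 16·u^2·v^2·w^2
= 2(-5·v^2 - 6·v^3 - 2·u·v^2·w^2 - 8·u^2·v^2·w^2)    [factor out 2]
= 2·v^2(-5 - 6·v - 2·u·w^2 - 8·u^2·w^2)    [factor out v^2]

2·v^2(-5 - 6·v - 2·u·w^2 - 8·u^2·w^2)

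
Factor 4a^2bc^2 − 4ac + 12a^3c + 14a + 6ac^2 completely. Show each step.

4a^2bc^2 − 4ac + 12a^3c + 14a + 6ac^2
= 2(2a^2bc^2 − 2ac + 6a^3c + 7a + 3ac^2)    [factor out 2]
= 2a(2abc^2 − 2c + 6a^2c + 7 + 3c^2)    [factor out a]

2a(2abc^2 − 2c + 6a^2c + 7 + 3c^2)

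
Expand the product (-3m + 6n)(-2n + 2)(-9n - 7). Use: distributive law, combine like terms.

-54mn^2 + 12mn + 42m + 108n^3 - 24n^2 - 84n

(-3m + 6n)(-2n + 2)(-9n - 7)
= (6mn - 6m - 12n^2 + 12n)(-9n - 7)    [distributive law]
= -54mn^2 - 42mn + 54mn + 42m + 108n^3 + 84n^2 - 108n^2 - 84n    [distributive law]
= -54mn^2 + 12mn + 42m + 108n^3 - 24n^2 - 84n    [combine like terms]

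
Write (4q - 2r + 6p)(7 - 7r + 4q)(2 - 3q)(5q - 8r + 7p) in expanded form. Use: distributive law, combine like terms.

280q^2 - 588qr + 812pq - 260q^3 + 266q^2r - 754pq^2 + 380qr^2 - 6pqr + 924q^3r - 1074q^2r^2 + 1962pq^2r - 240q^4 - 696pq^3 + 224r^2 - 868pr - 224r^3 + 868pr^2 + 336qr^3 - 1302pqr^2 + 588p^2 - 546p^2q - 588p^2r + 882p^2qr - 504p^2q^2

(4q - 2r + 6p)(7 - 7r + 4q)(2 - 3q)(5q - 8r + 7p)
= (28q - 28qr + 16q^2 - 14r + 14r^2 - 8qr + 42p - 42pr + 24pq)(2 - 3q)(5q - 8r + 7p)    [distributive law]
= (28q - 36qr + 16q^2 - 14r + 14r^2 + 42p - 42pr + 24pq)(2 - 3q)(5q - 8r + 7p)    [combine like terms]
= (56q - 84q^2 - 72qr + 108q^2r + 32q^2 - 48q^3 - 28r + 42qr + 28r^2 - 42qr^2 + 84p - 126pq - 84pr + 126pqr + 48pq - 72pq^2)(5q - 8r + 7p)    [distributive law]
= (56q - 52q^2 - 30qr + 108q^2r - 48q^3 - 28r + 28r^2 - 42qr^2 + 84p - 78pq - 84pr + 126pqr - 72pq^2)(5q - 8r + 7p)    [combine like terms]
= 280q^2 - 448qr + 392pq - 260q^3 + 416q^2r - 364pq^2 - 150q^2r + 240qr^2 - 210pqr + 540q^3r - 864q^2r^2 + 756pq^2r - 240q^4 + 384q^3r - 336pq^3 - 140qr + 224r^2 - 196pr + 140qr^2 - 224r^3 + 196pr^2 - 210q^2r^2 + 336qr^3 - 294pqr^2 + 420pq - 672pr + 588p^2 - 390pq^2 + 624pqr - 546p^2q - 420pqr + 672pr^2 - 588p^2r + 630pq^2r - 1008pqr^2 + 882p^2qr - 360pq^3 + 576pq^2r - 504p^2q^2    [distributive law]
= 280q^2 - 588qr + 812pq - 260q^3 + 266q^2r - 754pq^2 + 380qr^2 - 6pqr + 924q^3r - 1074q^2r^2 + 1962pq^2r - 240q^4 - 696pq^3 + 224r^2 - 868pr - 224r^3 + 868pr^2 + 336qr^3 - 1302pqr^2 + 588p^2 - 546p^2q - 588p^2r + 882p^2qr - 504p^2q^2    [combine like terms]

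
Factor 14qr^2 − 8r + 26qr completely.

14qr^2 − 8r + 26qr
= 2(7qr^2 − 4r + 13qr)    [factor out 2]
= 2r(7qr − 4 + 13q)    [factor out r]

2r(7qr − 4 + 13q)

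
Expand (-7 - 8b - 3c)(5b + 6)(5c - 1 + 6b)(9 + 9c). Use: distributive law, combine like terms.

-6093bc - 5247bc² - 1521b - 4122b² - 6732b²c - 1350c - 2538c² + 378 - 2610b²c² - 2160b³ - 2160b³c - 675bc³ - 810c³

(-7 - 8b - 3c)(5b + 6)(5c - 1 + 6b)(9 + 9c)
= (-35b - 42 - 40b² - 48b - 15bc - 18c)(5c - 1 + 6b)(9 + 9c)    [distributive law]
= (-83b - 42 - 40b² - 15bc - 18c)(5c - 1 + 6b)(9 + 9c)    [combine like terms]
= (-415bc + 83b - 498b² - 210c + 42 - 252b - 200b²c + 40b² - 240b³ - 75bc² + 15bc - 90b²c - 90c² + 18c - 108bc)(9 + 9c)    [distributive law]
= (-508bc - 169b - 458b² - 192c + 42 - 290b²c - 240b³ - 75bc² - 90c²)(9 + 9c)    [combine like terms]
= -4572bc - 4572bc² - 1521b - 1521bc - 4122b² - 4122b²c - 1728c - 1728c² + 378 + 378c - 2610b²c - 2610b²c² - 2160b³ - 2160b³c - 675bc² - 675bc³ - 810c² - 810c³    [distributive law]
= -6093bc - 5247bc² - 1521b - 4122b² - 6732b²c - 1350c - 2538c² + 378 - 2610b²c² - 2160b³ - 2160b³c - 675bc³ - 810c³    [combine like terms]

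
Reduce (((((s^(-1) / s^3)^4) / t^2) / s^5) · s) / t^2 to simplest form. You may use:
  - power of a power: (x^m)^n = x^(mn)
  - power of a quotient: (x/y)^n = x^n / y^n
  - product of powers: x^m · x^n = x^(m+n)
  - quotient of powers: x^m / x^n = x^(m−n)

(((((s^(-1) / s^3)^4) / t^2) / s^5) · s) / t^2
= ((((((s^(-1))^4) / ((s^3)^4)) / t^2) / s^5) · s) / t^2    [power of a quotient]
= ((((s^(-4) / ((s^3)^4)) / t^2) / s^5) · s) / t^2    [power of a power]
= ((((s^(-4) / s^12) / t^2) / s^5) · s) / t^2    [power of a power]
= (((s^(-16) / t^2) / s^5) · s) / t^2    [quotient of powers]
= s^(-20)t^(-4)    [quotient of powers; product of powers]

s^(-20)t^(-4)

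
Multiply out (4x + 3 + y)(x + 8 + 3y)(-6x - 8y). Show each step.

(4x + 3 + y)(x + 8 + 3y)(-6x - 8y)
= (4x^2 + 32x + 12xy + 3x + 24 + 9y + xy + 8y + 3y^2)(-6x - 8y)    [distributive law]
= (4x^2 + 35x + 13xy + 24 + 17y + 3y^2)(-6x - 8y)    [combine like terms]
= -24x^3 - 32x^2y - 210x^2 - 280xy - 78x^2y - 104xy^2 - 144x - 192y - 102xy - 136y^2 - 18xy^2 - 24y^3    [distributive law]
= -24x^3 - 110x^2y - 210x^2 - 382xy - 122xy^2 - 144x - 192y - 136y^2 - 24y^3    [combine like terms]

-24x^3 - 110x^2y - 210x^2 - 382xy - 122xy^2 - 144x - 192y - 136y^2 - 24y^3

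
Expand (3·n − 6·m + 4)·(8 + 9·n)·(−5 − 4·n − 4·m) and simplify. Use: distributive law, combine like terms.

(3·n − 6·m + 4)·(8 + 9·n)·(−5 − 4·n − 4·m)
= (24·n + 27·n^2 − 48·m − 54·m·n + 32 + 36·n)·(−5 − 4·n − 4·m)    [distributive law]
= (60·n + 27·n^2 − 48·m − 54·m·n + 32)·(−5 − 4·n − 4·m)    [combine like terms]
= −300·n − 240·n^2 − 240·m·n − 135·n^2 − 108·n^3 − 108·m·n^2 + 240·m + 192·m·n + 192·m^2 + 270·m·n + 216·m·n^2 + 216·m^2·n − 160 − 128·n − 128·m    [distributive law]
= −428·n − 375·n^2 + 222·m·n − 108·n^3 + 108·m·n^2 + 112·m + 192·m^2 + 216·m^2·n − 160    [combine like terms]

−428·n − 375·n^2 + 222·m·n − 108·n^3 + 108·m·n^2 + 112·m + 192·m^2 + 216·m^2·n − 160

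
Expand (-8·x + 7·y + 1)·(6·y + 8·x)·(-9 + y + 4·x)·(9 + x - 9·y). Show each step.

(-8·x + 7·y + 1)·(6·y + 8·x)·(-9 + y + 4·x)·(9 + x - 9·y)
= (-48·x·y - 64·x^2 + 42·y^2 + 56·x·y + 6·y + 8·x)·(-9 + y + 4·x)·(9 + x - 9·y)    [distributive law]
= (8·x·y - 64·x^2 + 42·y^2 + 6·y + 8·x)·(-9 + y + 4·x)·(9 + x - 9·y)    [combine like terms]
= (-72·x·y + 8·x·y^2 + 32·x^2·y + 576·x^2 - 64·x^2·y - 256·x^3 - 378·y^2 + 42·y^3 + 168·x·y^2 - 54·y + 6·y^2 + 24·x·y - 72·x + 8·x·y + 32·x^2)·(9 + x - 9·y)    [distributive law]
= (-40·x·y + 176·x·y^2 - 32·x^2·y + 608·x^2 - 256·x^3 - 372·y^2 + 42·y^3 - 54·y - 72·x)·(9 + x - 9·y)    [combine like terms]
= -360·x·y - 40·x^2·y + 360·x·y^2 + 1584·x·y^2 + 176·x^2·y^2 - 1584·x·y^3 - 288·x^2·y - 32·x^3·y + 288·x^2·y^2 + 5472·x^2 + 608·x^3 - 5472·x^2·y - 2304·x^3 - 256·x^4 + 2304·x^3·y - 3348·y^2 - 372·x·y^2 + 3348·y^3 + 378·y^3 + 42·x·y^3 - 378·y^4 - 486·y - 54·x·y + 486·y^2 - 648·x - 72·x^2 + 648·x·y    [distributive law]
= 234·x·y - 5800·x^2·y + 1572·x·y^2 + 464·x^2·y^2 - 1542·x·y^3 + 2272·x^3·y + 5400·x^2 - 1696·x^3 - 256·x^4 - 2862·y^2 + 3726·y^3 - 378·y^4 - 486·y - 648·x    [combine like terms]

234·x·y - 5800·x^2·y + 1572·x·y^2 + 464·x^2·y^2 - 1542·x·y^3 + 2272·x^3·y + 5400·x^2 - 1696·x^3 - 256·x^4 - 2862·y^2 + 3726·y^3 - 378·y^4 - 486·y - 648·x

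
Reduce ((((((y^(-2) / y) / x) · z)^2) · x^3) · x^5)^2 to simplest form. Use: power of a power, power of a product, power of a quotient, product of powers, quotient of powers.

x^12y^(-12)z^4

((((((y^(-2) / y) / x) · z)^2) · x^3) · x^5)^2
= ((((((y^(-2) / y) / x) · z)^2) · x^3)^2) · ((x^5)^2)    [power of a product]
= ((((((y^(-2) / y) / x) · z)^2)^2) · ((x^3)^2)) · ((x^5)^2)    [power of a product]
= (((((y^(-2) / y) / x) · z)^4) · ((x^3)^2)) · ((x^5)^2)    [power of a power]
= (((((y^(-2) / y) / x)^4) · (z^4)) · ((x^3)^2)) · ((x^5)^2)    [power of a product]
= (((((y^(-2) / y)^4) / (x^4)) · (z^4)) · ((x^3)^2)) · ((x^5)^2)    [power of a quotient]
= ((((((y^(-2))^4) / (y^4)) / (x^4)) · (z^4)) · ((x^3)^2)) · ((x^5)^2)    [power of a quotient]
= ((((y^(-8) / (y^4)) / (x^4)) · (z^4)) · ((x^3)^2)) · ((x^5)^2)    [power of a power]
= (((y^(-12) / (x^4)) · (z^4)) · ((x^3)^2)) · ((x^5)^2)    [quotient of powers]
= (((y^(-12) / x^4) · z^4) · x^6) · ((x^5)^2)    [power of a power]
= (((y^(-12) / x^4) · z^4) · x^6) · x^10    [power of a power]
= x^12y^(-12)z^4    [quotient of powers; product of powers]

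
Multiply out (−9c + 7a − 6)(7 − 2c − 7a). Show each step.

−51c + 18c^2 + 49ac + 91a − 49a^2 − 42

(−9c + 7a − 6)(7 − 2c − 7a)
= −63c + 18c^2 + 63ac + 49a − 14ac − 49a^2 − 42 + 12c + 42a    [distributive law]
= −51c + 18c^2 + 49ac + 91a − 49a^2 − 42    [combine like terms]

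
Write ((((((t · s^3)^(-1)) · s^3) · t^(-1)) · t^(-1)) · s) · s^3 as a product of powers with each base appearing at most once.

s^4t^(-3)

((((((t · s^3)^(-1)) · s^3) · t^(-1)) · t^(-1)) · s) · s^3
= ((((((t^(-1)) · ((s^3)^(-1))) · s^3) · t^(-1)) · t^(-1)) · s) · s^3    [power of a product]
= (((((t^(-1) · s^(-3)) · s^3) · t^(-1)) · t^(-1)) · s) · s^3    [power of a power]
= s^4t^(-3)    [product of powers]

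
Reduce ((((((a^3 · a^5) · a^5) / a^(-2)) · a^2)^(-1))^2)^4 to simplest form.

((((((a^3 · a^5) · a^5) / a^(-2)) · a^2)^(-1))^2)^4
= (((((a^3 · a^5) · a^5) / a^(-2)) · a^2)^(-1))^8    [power of a power]
= ((((a^3 · a^5) · a^5) / a^(-2)) · a^2)^(-8)    [power of a power]
= ((((a^3 · a^5) · a^5) / a^(-2))^(-8)) · ((a^2)^(-8))    [power of a product]
= ((((a^3 · a^5) · a^5)^(-8)) / ((a^(-2))^(-8))) · ((a^2)^(-8))    [power of a quotient]
= ((((a^3 · a^5)^(-8)) · ((a^5)^(-8))) / ((a^(-2))^(-8))) · ((a^2)^(-8))    [power of a product]
= (((((a^3)^(-8)) · ((a^5)^(-8))) · ((a^5)^(-8))) / ((a^(-2))^(-8))) · ((a^2)^(-8))    [power of a product]
= (((a^(-24) · ((a^5)^(-8))) · ((a^5)^(-8))) / ((a^(-2))^(-8))) · ((a^2)^(-8))    [power of a power]
= (((a^(-24) · a^(-40)) · ((a^5)^(-8))) / ((a^(-2))^(-8))) · ((a^2)^(-8))    [power of a power]
= ((a^(-64) · ((a^5)^(-8))) / ((a^(-2))^(-8))) · ((a^2)^(-8))    [product of powers]
= ((a^(-64) · a^(-40)) / ((a^(-2))^(-8))) · ((a^2)^(-8))    [power of a power]
= (a^(-104) / ((a^(-2))^(-8))) · ((a^2)^(-8))    [product of powers]
= (a^(-104) / a^16) · ((a^2)^(-8))    [power of a power]
= a^(-120) · ((a^2)^(-8))    [quotient of powers]
= a^(-120) · a^(-16)    [power of a power]
= a^(-136)    [product of powers]

a^(-136)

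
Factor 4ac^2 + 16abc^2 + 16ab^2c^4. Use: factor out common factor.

4ac^2 + 16abc^2 + 16ab^2c^4
= 4(ac^2 + 4abc^2 + 4ab^2c^4)    [factor out 4]
= 4ac^2(1 + 4b + 4b^2c^2)    [factor out ac^2]

4ac^2(1 + 4b + 4b^2c^2)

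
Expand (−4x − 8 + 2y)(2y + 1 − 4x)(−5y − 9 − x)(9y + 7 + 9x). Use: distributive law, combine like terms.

504xy^3 + 1000xy^2 + 108x^2y^2 − 576xy − 1834x^2y − 720x^3y − 1060x − 3400x^2 − 1660x^3 − 144x^4 + 166y^3 + 1732y^2 + 1810y + 504 − 180y^4

(−4x − 8 + 2y)(2y + 1 − 4x)(−5y − 9 − x)(9y + 7 + 9x)
= (−8xy − 4x + 16x^2 − 16y − 8 + 32x + 4y^2 + 2y − 8xy)(−5y − 9 − x)(9y + 7 + 9x)    [distributive law]
= (−16xy + 28x + 16x^2 − 14y − 8 + 4y^2)(−5y − 9 − x)(9y + 7 + 9x)    [combine like terms]
= (80xy^2 + 144xy + 16x^2y − 140xy − 252x − 28x^2 − 80x^2y − 144x^2 − 16x^3 + 70y^2 + 126y + 14xy + 40y + 72 + 8x − 20y^3 − 36y^2 − 4xy^2)(9y + 7 + 9x)    [distributive law]
= (76xy^2 + 18xy − 64x^2y − 244x − 172x^2 − 16x^3 + 34y^2 + 166y + 72 − 20y^3)(9y + 7 + 9x)    [combine like terms]
= 684xy^3 + 532xy^2 + 684x^2y^2 + 162xy^2 + 126xy + 162x^2y − 576x^2y^2 − 448x^2y − 576x^3y − 2196xy − 1708x − 2196x^2 − 1548x^2y − 1204x^2 − 1548x^3 − 144x^3y − 112x^3 − 144x^4 + 306y^3 + 238y^2 + 306xy^2 + 1494y^2 + 1162y + 1494xy + 648y + 504 + 648x − 180y^4 − 140y^3 − 180xy^3    [distributive law]
= 504xy^3 + 1000xy^2 + 108x^2y^2 − 576xy − 1834x^2y − 720x^3y − 1060x − 3400x^2 − 1660x^3 − 144x^4 + 166y^3 + 1732y^2 + 1810y + 504 − 180y^4    [combine like terms]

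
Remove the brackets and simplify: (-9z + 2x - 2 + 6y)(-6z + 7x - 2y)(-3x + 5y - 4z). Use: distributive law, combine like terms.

138xz^2 + 342yz^2 - 216z^3 + 169x^2z - 473xyz - 42y^2z - 42x^3 - 44x^2y + 226xy^2 + 20xz + 44yz - 48z^2 + 42x^2 - 82xy + 20y^2 - 60y^3

(-9z + 2x - 2 + 6y)(-6z + 7x - 2y)(-3x + 5y - 4z)
= (54z^2 - 63xz + 18yz - 12xz + 14x^2 - 4xy + 12z - 14x + 4y - 36yz + 42xy - 12y^2)(-3x + 5y - 4z)    [distributive law]
= (54z^2 - 75xz - 18yz + 14x^2 + 38xy + 12z - 14x + 4y - 12y^2)(-3x + 5y - 4z)    [combine like terms]
= -162xz^2 + 270yz^2 - 216z^3 + 225x^2z - 375xyz + 300xz^2 + 54xyz - 90y^2z + 72yz^2 - 42x^3 + 70x^2y - 56x^2z - 114x^2y + 190xy^2 - 152xyz - 36xz + 60yz - 48z^2 + 42x^2 - 70xy + 56xz - 12xy + 20y^2 - 16yz + 36xy^2 - 60y^3 + 48y^2z    [distributive law]
= 138xz^2 + 342yz^2 - 216z^3 + 169x^2z - 473xyz - 42y^2z - 42x^3 - 44x^2y + 226xy^2 + 20xz + 44yz - 48z^2 + 42x^2 - 82xy + 20y^2 - 60y^3    [combine like terms]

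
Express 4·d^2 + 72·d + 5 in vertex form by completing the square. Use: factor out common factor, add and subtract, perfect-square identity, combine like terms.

4·d^2 + 72·d + 5
= 4(d^2 + 18·d) + 5    [factor out 4 from the d-terms]
= 4(d^2 + 18·d + 81 − 81) + 5    [add and subtract 81 inside the bracket]
= 4(d + 9)^2 − 324 + 5    [perfect-square identity]
= 4(d + 9)^2 − 319    [combine constants]

4(d + 9)^2 − 319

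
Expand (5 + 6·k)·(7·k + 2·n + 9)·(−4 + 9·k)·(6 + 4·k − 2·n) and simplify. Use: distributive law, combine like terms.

−426·k + 3994·k^2 − 6·k·n + 4800·k^3 − 450·k^2·n + 120·n + 80·n^2 − 84·k·n^2 − 1080 + 1512·k^4 − 324·k^3·n − 216·k^2·n^2

(5 + 6·k)·(7·k + 2·n + 9)·(−4 + 9·k)·(6 + 4·k − 2·n)
= (35·k + 10·n + 45 + 42·k^2 + 12·k·n + 54·k)·(−4 + 9·k)·(6 + 4·k − 2·n)    [distributive law]
= (89·k + 10·n + 45 + 42·k^2 + 12·k·n)·(−4 + 9·k)·(6 + 4·k − 2·n)    [combine like terms]
= (−356·k + 801·k^2 − 40·n + 90·k·n − 180 + 405·k − 168·k^2 + 378·k^3 − 48·k·n + 108·k^2·n)·(6 + 4·k − 2·n)    [distributive law]
= (49·k + 633·k^2 − 40·n + 42·k·n − 180 + 378·k^3 + 108·k^2·n)·(6 + 4·k − 2·n)    [combine like terms]
= 294·k + 196·k^2 − 98·k·n + 3798·k^2 + 2532·k^3 − 1266·k^2·n − 240·n − 160·k·n + 80·n^2 + 252·k·n + 168·k^2·n − 84·k·n^2 − 1080 − 720·k + 360·n + 2268·k^3 + 1512·k^4 − 756·k^3·n + 648·k^2·n + 432·k^3·n − 216·k^2·n^2    [distributive law]
= −426·k + 3994·k^2 − 6·k·n + 4800·k^3 − 450·k^2·n + 120·n + 80·n^2 − 84·k·n^2 − 1080 + 1512·k^4 − 324·k^3·n − 216·k^2·n^2    [combine like terms]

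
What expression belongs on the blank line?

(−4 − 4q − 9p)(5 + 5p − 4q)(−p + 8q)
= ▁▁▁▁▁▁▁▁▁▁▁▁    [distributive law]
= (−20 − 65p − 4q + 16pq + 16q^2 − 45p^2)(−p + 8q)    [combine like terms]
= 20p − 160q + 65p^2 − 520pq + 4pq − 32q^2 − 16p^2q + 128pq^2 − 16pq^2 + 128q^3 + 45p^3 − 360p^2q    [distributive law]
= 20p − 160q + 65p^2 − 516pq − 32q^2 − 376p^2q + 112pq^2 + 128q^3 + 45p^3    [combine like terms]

By distributive law:

(−20 − 20p + 16q − 20q − 20pq + 16q^2 − 45p − 45p^2 + 36pq)(−p + 8q)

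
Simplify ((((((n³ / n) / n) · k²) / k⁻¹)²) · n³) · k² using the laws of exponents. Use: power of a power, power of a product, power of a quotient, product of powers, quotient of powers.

((((((n³ / n) / n) · k²) / k⁻¹)²) · n³) · k²
= ((((((n³ / n) / n) · k²)²) / ((k⁻¹)²)) · n³) · k²    [power of a quotient]
= ((((((n³ / n) / n)²) · ((k²)²)) / ((k⁻¹)²)) · n³) · k²    [power of a product]
= ((((((n³ / n)²) / (n²)) · ((k²)²)) / ((k⁻¹)²)) · n³) · k²    [power of a quotient]
= (((((((n³)²) / (n²)) / (n²)) · ((k²)²)) / ((k⁻¹)²)) · n³) · k²    [power of a quotient]
= (((((n⁶ / (n²)) / (n²)) · ((k²)²)) / ((k⁻¹)²)) · n³) · k²    [power of a power]
= ((((n⁴ / (n²)) · ((k²)²)) / ((k⁻¹)²)) · n³) · k²    [quotient of powers]
= (((n² · ((k²)²)) / ((k⁻¹)²)) · n³) · k²    [quotient of powers]
= (((n² · k⁴) / ((k⁻¹)²)) · n³) · k²    [power of a power]
= (((n² · k⁴) / k⁻²) · n³) · k²    [power of a power]
= k⁸·n⁵    [quotient of powers; product of powers]

k⁸·n⁵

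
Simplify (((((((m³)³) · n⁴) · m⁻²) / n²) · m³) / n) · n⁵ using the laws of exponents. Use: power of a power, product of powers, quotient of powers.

m¹⁰·n⁶

(((((((m³)³) · n⁴) · m⁻²) / n²) · m³) / n) · n⁵
= (((((m⁹ · n⁴) · m⁻²) / n²) · m³) / n) · n⁵    [power of a power]
= m¹⁰·n⁶    [quotient of powers; product of powers]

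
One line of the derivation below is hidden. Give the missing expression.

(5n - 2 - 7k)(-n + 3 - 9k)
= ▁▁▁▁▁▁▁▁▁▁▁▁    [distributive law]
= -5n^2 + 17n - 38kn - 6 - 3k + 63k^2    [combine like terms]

After distributive law, the bracketed line is:

-5n^2 + 15n - 45kn + 2n - 6 + 18k + 7kn - 21k + 63k^2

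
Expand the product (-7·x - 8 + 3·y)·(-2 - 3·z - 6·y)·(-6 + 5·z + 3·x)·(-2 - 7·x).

(-7·x - 8 + 3·y)·(-2 - 3·z - 6·y)·(-6 + 5·z + 3·x)·(-2 - 7·x)
= (14·x + 21·x·z + 42·x·y + 16 + 24·z + 48·y - 6·y - 9·y·z - 18·y^2)·(-6 + 5·z + 3·x)·(-2 - 7·x)    [distributive law]
= (14·x + 21·x·z + 42·x·y + 16 + 24·z + 42·y - 9·y·z - 18·y^2)·(-6 + 5·z + 3·x)·(-2 - 7·x)    [combine like terms]
= (-84·x + 70·x·z + 42·x^2 - 126·x·z + 105·x·z^2 + 63·x^2·z - 252·x·y + 210·x·y·z + 126·x^2·y - 96 + 80·z + 48·x - 144·z + 120·z^2 + 72·x·z - 252·y + 210·y·z + 126·x·y + 54·y·z - 45·y·z^2 - 27·x·y·z + 108·y^2 - 90·y^2·z - 54·x·y^2)·(-2 - 7·x)    [distributive law]
= (-36·x + 16·x·z + 42·x^2 + 105·x·z^2 + 63·x^2·z - 126·x·y + 183·x·y·z + 126·x^2·y - 96 - 64·z + 120·z^2 - 252·y + 264·y·z - 45·y·z^2 + 108·y^2 - 90·y^2·z - 54·x·y^2)·(-2 - 7·x)    [combine like terms]
= 72·x + 252·x^2 - 32·x·z - 112·x^2·z - 84·x^2 - 294·x^3 - 210·x·z^2 - 735·x^2·z^2 - 126·x^2·z - 441·x^3·z + 252·x·y + 882·x^2·y - 366·x·y·z - 1281·x^2·y·z - 252·x^2·y - 882·x^3·y + 192 + 672·x + 128·z + 448·x·z - 240·z^2 - 840·x·z^2 + 504·y + 1764·x·y - 528·y·z - 1848·x·y·z + 90·y·z^2 + 315·x·y·z^2 - 216·y^2 - 756·x·y^2 + 180·y^2·z + 630·x·y^2·z + 108·x·y^2 + 378·x^2·y^2    [distributive law]
= 744·x + 168·x^2 + 416·x·z - 238·x^2·z - 294·x^3 - 1050·x·z^2 - 735·x^2·z^2 - 441·x^3·z + 2016·x·y + 630·x^2·y - 2214·x·y·z - 1281·x^2·y·z - 882·x^3·y + 192 + 128·z - 240·z^2 + 504·y - 528·y·z + 90·y·z^2 + 315·x·y·z^2 - 216·y^2 - 648·x·y^2 + 180·y^2·z + 630·x·y^2·z + 378·x^2·y^2    [combine like terms]

744·x + 168·x^2 + 416·x·z - 238·x^2·z - 294·x^3 - 1050·x·z^2 - 735·x^2·z^2 - 441·x^3·z + 2016·x·y + 630·x^2·y - 2214·x·y·z - 1281·x^2·y·z - 882·x^3·y + 192 + 128·z - 240·z^2 + 504·y - 528·y·z + 90·y·z^2 + 315·x·y·z^2 - 216·y^2 - 648·x·y^2 + 180·y^2·z + 630·x·y^2·z + 378·x^2·y^2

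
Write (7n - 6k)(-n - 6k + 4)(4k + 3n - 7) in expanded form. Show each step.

-136kn^2 - 21n^3 + 133n^2 - 36k^2n + 292kn - 196n + 144k^3 - 348k^2 + 168k

(7n - 6k)(-n - 6k + 4)(4k + 3n - 7)
= (-7n^2 - 42kn + 28n + 6kn + 36k^2 - 24k)(4k + 3n - 7)    [distributive law]
= (-7n^2 - 36kn + 28n + 36k^2 - 24k)(4k + 3n - 7)    [combine like terms]
= -28kn^2 - 21n^3 + 49n^2 - 144k^2n - 108kn^2 + 252kn + 112kn + 84n^2 - 196n + 144k^3 + 108k^2n - 252k^2 - 96k^2 - 72kn + 168k    [distributive law]
= -136kn^2 - 21n^3 + 133n^2 - 36k^2n + 292kn - 196n + 144k^3 - 348k^2 + 168k    [combine like terms]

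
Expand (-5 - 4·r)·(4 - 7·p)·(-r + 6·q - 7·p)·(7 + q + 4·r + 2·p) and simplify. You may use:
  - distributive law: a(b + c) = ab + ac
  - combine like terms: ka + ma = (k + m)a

(-5 - 4·r)·(4 - 7·p)·(-r + 6·q - 7·p)·(7 + q + 4·r + 2·p)
= (-20 + 35·p - 16·r + 28·p·r)·(-r + 6·q - 7·p)·(7 + q + 4·r + 2·p)    [distributive law]
= (20·r - 120·q + 140·p - 35·p·r + 210·p·q - 245·p^2 + 16·r^2 - 96·q·r + 112·p·r - 28·p·r^2 + 168·p·q·r - 196·p^2·r)·(7 + q + 4·r + 2·p)    [distributive law]
= (20·r - 120·q + 140·p + 77·p·r + 210·p·q - 245·p^2 + 16·r^2 - 96·q·r - 28·p·r^2 + 168·p·q·r - 196·p^2·r)·(7 + q + 4·r + 2·p)    [combine like terms]
= 140·r + 20·q·r + 80·r^2 + 40·p·r - 840·q - 120·q^2 - 480·q·r - 240·p·q + 980·p + 140·p·q + 560·p·r + 280·p^2 + 539·p·r + 77·p·q·r + 308·p·r^2 + 154·p^2·r + 1470·p·q + 210·p·q^2 + 840·p·q·r + 420·p^2·q - 1715·p^2 - 245·p^2·q - 980·p^2·r - 490·p^3 + 112·r^2 + 16·q·r^2 + 64·r^3 + 32·p·r^2 - 672·q·r - 96·q^2·r - 384·q·r^2 - 192·p·q·r - 196·p·r^2 - 28·p·q·r^2 - 112·p·r^3 - 56·p^2·r^2 + 1176·p·q·r + 168·p·q^2·r + 672·p·q·r^2 + 336·p^2·q·r - 1372·p^2·r - 196·p^2·q·r - 784·p^2·r^2 - 392·p^3·r    [distributive law]
= 140·r - 1132·q·r + 192·r^2 + 1139·p·r - 840·q - 120·q^2 + 1370·p·q + 980·p - 1435·p^2 + 1901·p·q·r + 144·p·r^2 - 2198·p^2·r + 210·p·q^2 + 175·p^2·q - 490·p^3 - 368·q·r^2 + 64·r^3 - 96·q^2·r + 644·p·q·r^2 - 112·p·r^3 - 840·p^2·r^2 + 168·p·q^2·r + 140·p^2·q·r - 392·p^3·r    [combine like terms]

140·r - 1132·q·r + 192·r^2 + 1139·p·r - 840·q - 120·q^2 + 1370·p·q + 980·p - 1435·p^2 + 1901·p·q·r + 144·p·r^2 - 2198·p^2·r + 210·p·q^2 + 175·p^2·q - 490·p^3 - 368·q·r^2 + 64·r^3 - 96·q^2·r + 644·p·q·r^2 - 112·p·r^3 - 840·p^2·r^2 + 168·p·q^2·r + 140·p^2·q·r - 392·p^3·r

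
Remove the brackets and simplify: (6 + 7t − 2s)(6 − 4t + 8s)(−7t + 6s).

−252t + 216s − 126t^2 − 144st + 216s^2 + 196t^3 − 616st^2 + 496s^2t − 96s^3

(6 + 7t − 2s)(6 − 4t + 8s)(−7t + 6s)
= (36 − 24t + 48s + 42t − 28t^2 + 56st − 12s + 8st − 16s^2)(−7t + 6s)    [distributive law]
= (36 + 18t + 36s − 28t^2 + 64st − 16s^2)(−7t + 6s)    [combine like terms]
= −252t + 216s − 126t^2 + 108st − 252st + 216s^2 + 196t^3 − 168st^2 − 448st^2 + 384s^2t + 112s^2t − 96s^3    [distributive law]
= −252t + 216s − 126t^2 − 144st + 216s^2 + 196t^3 − 616st^2 + 496s^2t − 96s^3    [combine like terms]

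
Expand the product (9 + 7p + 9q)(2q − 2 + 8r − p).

−18 + 72r − 23p + 5pq + 56pr − 7p² + 18q² + 72qr

(9 + 7p + 9q)(2q − 2 + 8r − p)
= 18q − 18 + 72r − 9p + 14pq − 14p + 56pr − 7p² + 18q² − 18q + 72qr − 9pq    [distributive law]
= −18 + 72r − 23p + 5pq + 56pr − 7p² + 18q² + 72qr    [combine like terms]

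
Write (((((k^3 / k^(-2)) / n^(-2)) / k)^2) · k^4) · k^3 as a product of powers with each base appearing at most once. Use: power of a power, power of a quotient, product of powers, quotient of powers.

k^15·n^4

(((((k^3 / k^(-2)) / n^(-2)) / k)^2) · k^4) · k^3
= (((((k^3 / k^(-2)) / n^(-2))^2) / (k^2)) · k^4) · k^3    [power of a quotient]
= (((((k^3 / k^(-2))^2) / ((n^(-2))^2)) / (k^2)) · k^4) · k^3    [power of a quotient]
= ((((((k^3)^2) / ((k^(-2))^2)) / ((n^(-2))^2)) / (k^2)) · k^4) · k^3    [power of a quotient]
= ((((k^6 / ((k^(-2))^2)) / ((n^(-2))^2)) / (k^2)) · k^4) · k^3    [power of a power]
= ((((k^6 / k^(-4)) / ((n^(-2))^2)) / (k^2)) · k^4) · k^3    [power of a power]
= (((k^10 / ((n^(-2))^2)) / (k^2)) · k^4) · k^3    [quotient of powers]
= (((k^10 / n^(-4)) / (k^2)) · k^4) · k^3    [power of a power]
= k^15·n^4    [quotient of powers; product of powers]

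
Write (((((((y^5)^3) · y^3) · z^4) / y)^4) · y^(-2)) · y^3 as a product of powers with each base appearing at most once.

y^69z^16

(((((((y^5)^3) · y^3) · z^4) / y)^4) · y^(-2)) · y^3
= (((((((y^5)^3) · y^3) · z^4)^4) / (y^4)) · y^(-2)) · y^3    [power of a quotient]
= (((((((y^5)^3) · y^3)^4) · ((z^4)^4)) / (y^4)) · y^(-2)) · y^3    [power of a product]
= (((((((y^5)^3)^4) · ((y^3)^4)) · ((z^4)^4)) / (y^4)) · y^(-2)) · y^3    [power of a product]
= ((((((y^5)^12) · ((y^3)^4)) · ((z^4)^4)) / (y^4)) · y^(-2)) · y^3    [power of a power]
= ((((y^60 · ((y^3)^4)) · ((z^4)^4)) / (y^4)) · y^(-2)) · y^3    [power of a power]
= ((((y^60 · y^12) · ((z^4)^4)) / (y^4)) · y^(-2)) · y^3    [power of a power]
= (((y^72 · ((z^4)^4)) / (y^4)) · y^(-2)) · y^3    [product of powers]
= (((y^72 · z^16) / (y^4)) · y^(-2)) · y^3    [power of a power]
= y^69z^16    [quotient of powers; product of powers]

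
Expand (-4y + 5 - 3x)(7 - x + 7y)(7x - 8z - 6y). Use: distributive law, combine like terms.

205xy - 56yz - 42y² - 137x²y + 136xyz - 94xy² + 224y²z + 168y³ + 245x - 280z - 210y - 182x² + 208xz + 21x³ - 24x²z

(-4y + 5 - 3x)(7 - x + 7y)(7x - 8z - 6y)
= (-28y + 4xy - 28y² + 35 - 5x + 35y - 21x + 3x² - 21xy)(7x - 8z - 6y)    [distributive law]
= (7y - 17xy - 28y² + 35 - 26x + 3x²)(7x - 8z - 6y)    [combine like terms]
= 49xy - 56yz - 42y² - 119x²y + 136xyz + 102xy² - 196xy² + 224y²z + 168y³ + 245x - 280z - 210y - 182x² + 208xz + 156xy + 21x³ - 24x²z - 18x²y    [distributive law]
= 205xy - 56yz - 42y² - 137x²y + 136xyz - 94xy² + 224y²z + 168y³ + 245x - 280z - 210y - 182x² + 208xz + 21x³ - 24x²z    [combine like terms]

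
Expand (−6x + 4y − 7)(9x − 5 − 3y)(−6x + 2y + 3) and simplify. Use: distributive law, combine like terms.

(−6x + 4y − 7)(9x − 5 − 3y)(−6x + 2y + 3)
= (−54x² + 30x + 18xy + 36xy − 20y − 12y² − 63x + 35 + 21y)(−6x + 2y + 3)    [distributive law]
= (−54x² − 33x + 54xy + y − 12y² + 35)(−6x + 2y + 3)    [combine like terms]
= 324x³ − 108x²y − 162x² + 198x² − 66xy − 99x − 324x²y + 108xy² + 162xy − 6xy + 2y² + 3y + 72xy² − 24y³ − 36y² − 210x + 70y + 105    [distributive law]
= 324x³ − 432x²y + 36x² + 90xy − 309x + 180xy² − 34y² + 73y − 24y³ + 105    [combine like terms]

324x³ − 432x²y + 36x² + 90xy − 309x + 180xy² − 34y² + 73y − 24y³ + 105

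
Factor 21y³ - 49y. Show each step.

7y(3y² - 7)

21y³ - 49y
= 7(3y³ - 7y)    [factor out 7]
= 7y(3y² - 7)    [factor out y]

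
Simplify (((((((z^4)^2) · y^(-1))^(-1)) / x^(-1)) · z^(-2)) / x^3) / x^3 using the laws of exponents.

(((((((z^4)^2) · y^(-1))^(-1)) / x^(-1)) · z^(-2)) / x^3) / x^3
= (((((((z^4)^2)^(-1)) · ((y^(-1))^(-1))) / x^(-1)) · z^(-2)) / x^3) / x^3    [power of a product]
= ((((((z^4)^(-2)) · ((y^(-1))^(-1))) / x^(-1)) · z^(-2)) / x^3) / x^3    [power of a power]
= ((((z^(-8) · ((y^(-1))^(-1))) / x^(-1)) · z^(-2)) / x^3) / x^3    [power of a power]
= ((((z^(-8) · y) / x^(-1)) · z^(-2)) / x^3) / x^3    [power of a power]
= x^(-5)yz^(-10)    [quotient of powers; product of powers]

x^(-5)yz^(-10)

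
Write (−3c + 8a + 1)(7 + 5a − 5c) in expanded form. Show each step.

(−3c + 8a + 1)(7 + 5a − 5c)
= −21c − 15ac + 15c² + 56a + 40a² − 40ac + 7 + 5a − 5c    [distributive law]
= −26c − 55ac + 15c² + 61a + 40a² + 7    [combine like terms]

−26c − 55ac + 15c² + 61a + 40a² + 7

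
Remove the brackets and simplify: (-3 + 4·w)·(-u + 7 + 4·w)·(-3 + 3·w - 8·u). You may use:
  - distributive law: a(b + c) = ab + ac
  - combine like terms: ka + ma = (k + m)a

(-3 + 4·w)·(-u + 7 + 4·w)·(-3 + 3·w - 8·u)
= (3·u - 21 - 12·w - 4·u·w + 28·w + 16·w²)·(-3 + 3·w - 8·u)    [distributive law]
= (3·u - 21 + 16·w - 4·u·w + 16·w²)·(-3 + 3·w - 8·u)    [combine like terms]
= -9·u + 9·u·w - 24·u² + 63 - 63·w + 168·u - 48·w + 48·w² - 128·u·w + 12·u·w - 12·u·w² + 32·u²·w - 48·w² + 48·w³ - 128·u·w²    [distributive law]
= 159·u - 107·u·w - 24·u² + 63 - 111·w - 140·u·w² + 32·u²·w + 48·w³    [combine like terms]

159·u - 107·u·w - 24·u² + 63 - 111·w - 140·u·w² + 32·u²·w + 48·w³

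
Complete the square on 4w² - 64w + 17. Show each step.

4(w - 8)² - 239

4w² - 64w + 17
= 4(w² - 16w) + 17    [factor out 4 from the w-terms]
= 4(w² - 16w + 64 - 64) + 17    [add and subtract 64 inside the bracket]
= 4(w - 8)² - 256 + 17    [perfect-square identity]
= 4(w - 8)² - 239    [combine constants]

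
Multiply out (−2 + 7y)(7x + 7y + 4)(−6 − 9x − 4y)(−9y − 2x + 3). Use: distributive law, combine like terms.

(−2 + 7y)(7x + 7y + 4)(−6 − 9x − 4y)(−9y − 2x + 3)
= (−14x − 14y − 8 + 49xy + 49y² + 28y)(−6 − 9x − 4y)(−9y − 2x + 3)    [distributive law]
= (−14x + 14y − 8 + 49xy + 49y²)(−6 − 9x − 4y)(−9y − 2x + 3)    [combine like terms]
= (84x + 126x² + 56xy − 84y − 126xy − 56y² + 48 + 72x + 32y − 294xy − 441x²y − 196xy² − 294y² − 441xy² − 196y³)(−9y − 2x + 3)    [distributive law]
= (156x + 126x² − 364xy − 52y − 350y² + 48 − 441x²y − 637xy² − 196y³)(−9y − 2x + 3)    [combine like terms]
= −1404xy − 312x² + 468x − 1134x²y − 252x³ + 378x² + 3276xy² + 728x²y − 1092xy + 468y² + 104xy − 156y + 3150y³ + 700xy² − 1050y² − 432y − 96x + 144 + 3969x²y² + 882x³y − 1323x²y + 5733xy³ + 1274x²y² − 1911xy² + 1764y⁴ + 392xy³ − 588y³    [distributive law]
= −2392xy + 66x² + 372x − 1729x²y − 252x³ + 2065xy² − 582y² − 588y + 2562y³ + 144 + 5243x²y² + 882x³y + 6125xy³ + 1764y⁴    [combine like terms]

−2392xy + 66x² + 372x − 1729x²y − 252x³ + 2065xy² − 582y² − 588y + 2562y³ + 144 + 5243x²y² + 882x³y + 6125xy³ + 1764y⁴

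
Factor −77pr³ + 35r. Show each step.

−77pr³ + 35r
= 7(−11pr³ + 5r)    [factor out 7]
= 7r(−11pr² + 5)    [factor out r]

7r(−11pr² + 5)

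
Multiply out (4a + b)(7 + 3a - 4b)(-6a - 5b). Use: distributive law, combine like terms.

-168a² - 182ab - 72a³ + 18a²b + 89ab² - 35b² + 20b³

(4a + b)(7 + 3a - 4b)(-6a - 5b)
= (28a + 12a² - 16ab + 7b + 3ab - 4b²)(-6a - 5b)    [distributive law]
= (28a + 12a² - 13ab + 7b - 4b²)(-6a - 5b)    [combine like terms]
= -168a² - 140ab - 72a³ - 60a²b + 78a²b + 65ab² - 42ab - 35b² + 24ab² + 20b³    [distributive law]
= -168a² - 182ab - 72a³ + 18a²b + 89ab² - 35b² + 20b³    [combine like terms]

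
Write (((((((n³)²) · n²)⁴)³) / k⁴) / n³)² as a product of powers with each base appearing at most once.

(((((((n³)²) · n²)⁴)³) / k⁴) / n³)²
= (((((((n³)²) · n²)⁴)³) / k⁴)²) / ((n³)²)    [power of a quotient]
= (((((((n³)²) · n²)⁴)³)²) / ((k⁴)²)) / ((n³)²)    [power of a quotient]
= ((((((n³)²) · n²)⁴)⁶) / ((k⁴)²)) / ((n³)²)    [power of a power]
= (((((n³)²) · n²)²⁴) / ((k⁴)²)) / ((n³)²)    [power of a power]
= (((((n³)²)²⁴) · ((n²)²⁴)) / ((k⁴)²)) / ((n³)²)    [power of a product]
= ((((n³)⁴⁸) · ((n²)²⁴)) / ((k⁴)²)) / ((n³)²)    [power of a power]
= ((n¹⁴⁴ · ((n²)²⁴)) / ((k⁴)²)) / ((n³)²)    [power of a power]
= ((n¹⁴⁴ · n⁴⁸) / ((k⁴)²)) / ((n³)²)    [power of a power]
= (n¹⁹² / ((k⁴)²)) / ((n³)²)    [product of powers]
= (n¹⁹² / k⁸) / ((n³)²)    [power of a power]
= (n¹⁹² / k⁸) / n⁶    [power of a power]
= k⁻⁸n¹⁸⁶    [quotient of powers]

k⁻⁸n¹⁸⁶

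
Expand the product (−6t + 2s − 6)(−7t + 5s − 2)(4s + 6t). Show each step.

(−6t + 2s − 6)(−7t + 5s − 2)(4s + 6t)
= (42t² − 30st + 12t − 14st + 10s² − 4s + 42t − 30s + 12)(4s + 6t)    [distributive law]
= (42t² − 44st + 54t + 10s² − 34s + 12)(4s + 6t)    [combine like terms]
= 168st² + 252t³ − 176s²t − 264st² + 216st + 324t² + 40s³ + 60s²t − 136s² − 204st + 48s + 72t    [distributive law]
= −96st² + 252t³ − 116s²t + 12st + 324t² + 40s³ − 136s² + 48s + 72t    [combine like terms]

−96st² + 252t³ − 116s²t + 12st + 324t² + 40s³ − 136s² + 48s + 72t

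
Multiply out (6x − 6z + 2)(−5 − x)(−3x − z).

(6x − 6z + 2)(−5 − x)(−3x − z)
= (−30x − 6x² + 30z + 6xz − 10 − 2x)(−3x − z)    [distributive law]
= (−32x − 6x² + 30z + 6xz − 10)(−3x − z)    [combine like terms]
= 96x² + 32xz + 18x³ + 6x²z − 90xz − 30z² − 18x²z − 6xz² + 30x + 10z    [distributive law]
= 96x² − 58xz + 18x³ − 12x²z − 30z² − 6xz² + 30x + 10z    [combine like terms]

96x² − 58xz + 18x³ − 12x²z − 30z² − 6xz² + 30x + 10z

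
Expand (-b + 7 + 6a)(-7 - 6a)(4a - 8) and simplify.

(-b + 7 + 6a)(-7 - 6a)(4a - 8)
= (7b + 6ab - 49 - 42a - 42a - 36a²)(4a - 8)    [distributive law]
= (7b + 6ab - 49 - 84a - 36a²)(4a - 8)    [combine like terms]
= 28ab - 56b + 24a²b - 48ab - 196a + 392 - 336a² + 672a - 144a³ + 288a²    [distributive law]
= -20ab - 56b + 24a²b + 476a + 392 - 48a² - 144a³    [combine like terms]

-20ab - 56b + 24a²b + 476a + 392 - 48a² - 144a³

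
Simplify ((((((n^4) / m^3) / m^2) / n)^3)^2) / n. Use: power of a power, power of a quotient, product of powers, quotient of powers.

m^(-30)n^17

((((((n^4) / m^3) / m^2) / n)^3)^2) / n
= (((((n^4) / m^3) / m^2) / n)^6) / n    [power of a power]
= (((((n^4) / m^3) / m^2)^6) / (n^6)) / n    [power of a quotient]
= (((((n^4) / m^3)^6) / ((m^2)^6)) / (n^6)) / n    [power of a quotient]
= (((((n^4)^6) / ((m^3)^6)) / ((m^2)^6)) / (n^6)) / n    [power of a quotient]
= ((((n^24) / ((m^3)^6)) / ((m^2)^6)) / (n^6)) / n    [power of a power]
= (((n^24 / m^18) / ((m^2)^6)) / (n^6)) / n    [power of a power]
= (((n^24 / m^18) / m^12) / (n^6)) / n    [power of a power]
= m^(-30)n^17    [quotient of powers; product of powers]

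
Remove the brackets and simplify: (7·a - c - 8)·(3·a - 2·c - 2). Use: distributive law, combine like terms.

21·a² - 17·a·c - 38·a + 2·c² + 18·c + 16

(7·a - c - 8)·(3·a - 2·c - 2)
= 21·a² - 14·a·c - 14·a - 3·a·c + 2·c² + 2·c - 24·a + 16·c + 16    [distributive law]
= 21·a² - 17·a·c - 38·a + 2·c² + 18·c + 16    [combine like terms]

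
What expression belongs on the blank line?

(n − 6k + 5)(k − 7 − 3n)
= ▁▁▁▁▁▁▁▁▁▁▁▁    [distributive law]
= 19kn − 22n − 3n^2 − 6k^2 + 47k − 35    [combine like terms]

After distributive law, the bracketed line is:

kn − 7n − 3n^2 − 6k^2 + 42k + 18kn + 5k − 35 − 15n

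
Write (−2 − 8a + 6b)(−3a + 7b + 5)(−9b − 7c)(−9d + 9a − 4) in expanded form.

−2754abd + 3618a²b − 414ab − 2142acd + 2814a²c − 322ac + 1296b²d − 3960ab² + 576b² + 1008bcd − 3080abc + 448bc − 810bd − 360b − 630cd − 280c + 1944a²bd − 1944a³b + 1512a²cd − 1512a³c − 5994ab²d + 5994a²b² − 4662abcd + 4662a²bc + 3402b³d − 3402ab³ + 1512b³ + 2646b²cd − 2646ab²c + 1176b²c

(−2 − 8a + 6b)(−3a + 7b + 5)(−9b − 7c)(−9d + 9a − 4)
= (6a − 14b − 10 + 24a² − 56ab − 40a − 18ab + 42b² + 30b)(−9b − 7c)(−9d + 9a − 4)    [distributive law]
= (−34a + 16b − 10 + 24a² − 74ab + 42b²)(−9b − 7c)(−9d + 9a − 4)    [combine like terms]
= (306ab + 238ac − 144b² − 112bc + 90b + 70c − 216a²b − 168a²c + 666ab² + 518abc − 378b³ − 294b²c)(−9d + 9a − 4)    [distributive law]
= −2754abd + 2754a²b − 1224ab − 2142acd + 2142a²c − 952ac + 1296b²d − 1296ab² + 576b² + 1008bcd − 1008abc + 448bc − 810bd + 810ab − 360b − 630cd + 630ac − 280c + 1944a²bd − 1944a³b + 864a²b + 1512a²cd − 1512a³c + 672a²c − 5994ab²d + 5994a²b² − 2664ab² − 4662abcd + 4662a²bc − 2072abc + 3402b³d − 3402ab³ + 1512b³ + 2646b²cd − 2646ab²c + 1176b²c    [distributive law]
= −2754abd + 3618a²b − 414ab − 2142acd + 2814a²c − 322ac + 1296b²d − 3960ab² + 576b² + 1008bcd − 3080abc + 448bc − 810bd − 360b − 630cd − 280c + 1944a²bd − 1944a³b + 1512a²cd − 1512a³c − 5994ab²d + 5994a²b² − 4662abcd + 4662a²bc + 3402b³d − 3402ab³ + 1512b³ + 2646b²cd − 2646ab²c + 1176b²c    [combine like terms]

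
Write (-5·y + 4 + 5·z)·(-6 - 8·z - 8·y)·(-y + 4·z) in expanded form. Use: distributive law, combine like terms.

2·y² + 54·y·z - 40·y³ + 160·y²·z + 24·y - 96·z - 248·z² + 40·y·z² - 160·z³

(-5·y + 4 + 5·z)·(-6 - 8·z - 8·y)·(-y + 4·z)
= (30·y + 40·y·z + 40·y² - 24 - 32·z - 32·y - 30·z - 40·z² - 40·y·z)·(-y + 4·z)    [distributive law]
= (-2·y + 40·y² - 24 - 62·z - 40·z²)·(-y + 4·z)    [combine like terms]
= 2·y² - 8·y·z - 40·y³ + 160·y²·z + 24·y - 96·z + 62·y·z - 248·z² + 40·y·z² - 160·z³    [distributive law]
= 2·y² + 54·y·z - 40·y³ + 160·y²·z + 24·y - 96·z - 248·z² + 40·y·z² - 160·z³    [combine like terms]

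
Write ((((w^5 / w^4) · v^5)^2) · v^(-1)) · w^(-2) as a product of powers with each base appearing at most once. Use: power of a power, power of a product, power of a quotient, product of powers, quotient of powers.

v^9

((((w^5 / w^4) · v^5)^2) · v^(-1)) · w^(-2)
= ((((w^5 / w^4)^2) · ((v^5)^2)) · v^(-1)) · w^(-2)    [power of a product]
= (((((w^5)^2) / ((w^4)^2)) · ((v^5)^2)) · v^(-1)) · w^(-2)    [power of a quotient]
= (((w^10 / ((w^4)^2)) · ((v^5)^2)) · v^(-1)) · w^(-2)    [power of a power]
= (((w^10 / w^8) · ((v^5)^2)) · v^(-1)) · w^(-2)    [power of a power]
= ((w^2 · ((v^5)^2)) · v^(-1)) · w^(-2)    [quotient of powers]
= ((w^2 · v^10) · v^(-1)) · w^(-2)    [power of a power]
= v^9    [product of powers]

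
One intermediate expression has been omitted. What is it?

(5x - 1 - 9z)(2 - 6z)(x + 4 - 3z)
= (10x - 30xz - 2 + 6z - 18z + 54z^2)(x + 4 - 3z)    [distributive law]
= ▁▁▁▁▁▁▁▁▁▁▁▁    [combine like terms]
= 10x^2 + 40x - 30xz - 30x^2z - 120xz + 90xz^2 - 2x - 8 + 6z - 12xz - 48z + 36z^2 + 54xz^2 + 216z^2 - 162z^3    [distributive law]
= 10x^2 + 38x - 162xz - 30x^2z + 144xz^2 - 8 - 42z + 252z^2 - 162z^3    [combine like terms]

Applying combine like terms to the line above:

(10x - 30xz - 2 - 12z + 54z^2)(x + 4 - 3z)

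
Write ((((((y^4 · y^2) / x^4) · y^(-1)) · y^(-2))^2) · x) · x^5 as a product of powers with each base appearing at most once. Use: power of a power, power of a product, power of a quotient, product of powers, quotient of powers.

((((((y^4 · y^2) / x^4) · y^(-1)) · y^(-2))^2) · x) · x^5
= ((((((y^4 · y^2) / x^4) · y^(-1))^2) · ((y^(-2))^2)) · x) · x^5    [power of a product]
= ((((((y^4 · y^2) / x^4)^2) · ((y^(-1))^2)) · ((y^(-2))^2)) · x) · x^5    [power of a product]
= ((((((y^4 · y^2)^2) / ((x^4)^2)) · ((y^(-1))^2)) · ((y^(-2))^2)) · x) · x^5    [power of a quotient]
= (((((((y^4)^2) · ((y^2)^2)) / ((x^4)^2)) · ((y^(-1))^2)) · ((y^(-2))^2)) · x) · x^5    [power of a product]
= (((((y^8 · ((y^2)^2)) / ((x^4)^2)) · ((y^(-1))^2)) · ((y^(-2))^2)) · x) · x^5    [power of a power]
= (((((y^8 · y^4) / ((x^4)^2)) · ((y^(-1))^2)) · ((y^(-2))^2)) · x) · x^5    [power of a power]
= ((((y^12 / ((x^4)^2)) · ((y^(-1))^2)) · ((y^(-2))^2)) · x) · x^5    [product of powers]
= ((((y^12 / x^8) · ((y^(-1))^2)) · ((y^(-2))^2)) · x) · x^5    [power of a power]
= ((((y^12 / x^8) · y^(-2)) · ((y^(-2))^2)) · x) · x^5    [power of a power]
= ((((y^12 / x^8) · y^(-2)) · y^(-4)) · x) · x^5    [power of a power]
= x^(-2)y^6    [quotient of powers; product of powers]

x^(-2)y^6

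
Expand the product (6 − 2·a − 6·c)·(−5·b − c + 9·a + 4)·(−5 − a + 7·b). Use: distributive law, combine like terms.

318·b + 302·a·b − 210·b² + 150·c + 290·a·c − 360·b·c − 254·a + 44·a² − 120 − 136·a²·b + 70·a·b² + 52·a²·c − 394·a·b·c + 18·a³ + 210·b²·c − 30·c² − 6·a·c² + 42·b·c²

(6 − 2·a − 6·c)·(−5·b − c + 9·a + 4)·(−5 − a + 7·b)
= (−30·b − 6·c + 54·a + 24 + 10·a·b + 2·a·c − 18·a² − 8·a + 30·b·c + 6·c² − 54·a·c − 24·c)·(−5 − a + 7·b)    [distributive law]
= (−30·b − 30·c + 46·a + 24 + 10·a·b − 52·a·c − 18·a² + 30·b·c + 6·c²)·(−5 − a + 7·b)    [combine like terms]
= 150·b + 30·a·b − 210·b² + 150·c + 30·a·c − 210·b·c − 230·a − 46·a² + 322·a·b − 120 − 24·a + 168·b − 50·a·b − 10·a²·b + 70·a·b² + 260·a·c + 52·a²·c − 364·a·b·c + 90·a² + 18·a³ − 126·a²·b − 150·b·c − 30·a·b·c + 210·b²·c − 30·c² − 6·a·c² + 42·b·c²    [distributive law]
= 318·b + 302·a·b − 210·b² + 150·c + 290·a·c − 360·b·c − 254·a + 44·a² − 120 − 136·a²·b + 70·a·b² + 52·a²·c − 394·a·b·c + 18·a³ + 210·b²·c − 30·c² − 6·a·c² + 42·b·c²    [combine like terms]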